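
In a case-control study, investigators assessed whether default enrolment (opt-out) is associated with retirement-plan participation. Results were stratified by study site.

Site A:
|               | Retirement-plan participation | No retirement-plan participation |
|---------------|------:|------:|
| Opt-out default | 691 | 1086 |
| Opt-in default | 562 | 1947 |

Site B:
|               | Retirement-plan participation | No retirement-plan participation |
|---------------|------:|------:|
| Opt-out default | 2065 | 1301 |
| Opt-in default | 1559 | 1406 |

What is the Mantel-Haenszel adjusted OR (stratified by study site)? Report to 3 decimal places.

OR_MH = Σ(aᵢdᵢ/nᵢ) / Σ(bᵢcᵢ/nᵢ), where nᵢ is the stratum total.
Stratum 1 (Site A): n = 4286; a·d/n = 691·1947/4286 = 313.9004; b·c/n = 1086·562/4286 = 142.4013
Stratum 2 (Site B): n = 6331; a·d/n = 2065·1406/6331 = 458.5990; b·c/n = 1301·1559/6331 = 320.3695
OR_MH = (313.9004 + 458.5990) / (142.4013 + 320.3695) = 772.4993 / 462.7708 = 1.66929

1.669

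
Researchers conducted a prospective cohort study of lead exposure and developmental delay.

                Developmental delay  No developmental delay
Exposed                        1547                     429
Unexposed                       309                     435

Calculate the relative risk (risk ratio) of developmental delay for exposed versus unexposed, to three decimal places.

Cells: a = 1547, b = 429, c = 309, d = 435.
Risk in exposed = 1547/1976 = 0.78289; risk in unexposed = 309/744 = 0.41532.
RR = 0.78289 / 0.41532 = 1.88503
The risk among the exposed is 1.89 times that among the unexposed.

1.885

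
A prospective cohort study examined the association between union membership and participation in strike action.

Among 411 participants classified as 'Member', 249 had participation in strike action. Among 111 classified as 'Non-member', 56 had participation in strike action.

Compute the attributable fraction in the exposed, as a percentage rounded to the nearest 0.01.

16.73

From the description: a = 249, b = 162, c = 56, d = 55.
Risk in exposed = 249/411 = 0.60584; risk in unexposed = 56/111 = 0.50450.
RR = 0.60584/0.50450 = 1.20086
AR% = (RR − 1)/RR × 100 = (1.20086 − 1)/1.20086 × 100 = 16.7264%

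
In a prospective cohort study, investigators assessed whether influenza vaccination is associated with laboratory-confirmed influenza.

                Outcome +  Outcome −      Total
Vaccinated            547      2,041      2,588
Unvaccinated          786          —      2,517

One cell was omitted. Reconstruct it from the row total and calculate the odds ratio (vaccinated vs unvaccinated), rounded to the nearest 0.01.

0.59

The missing cell is in the unexposed row: 2517 − 786 = 1731.
So a = 547, b = 2041, c = 786, d = 1731.
OR = (a·d)/(b·c) = (547 × 1731) / (2041 × 786) = 946857 / 1604226 = 0.59023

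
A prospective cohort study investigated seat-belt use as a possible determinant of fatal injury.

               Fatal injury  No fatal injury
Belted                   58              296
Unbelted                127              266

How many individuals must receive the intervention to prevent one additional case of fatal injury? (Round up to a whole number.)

7

Risk in treated group = 58/354 = 0.16384; risk in control = 127/393 = 0.32316.
Absolute risk reduction = 0.32316 − 0.16384 = 0.15931
NNT = 1 / ARR = 1 / 0.15931 = 6.277 → round up → 7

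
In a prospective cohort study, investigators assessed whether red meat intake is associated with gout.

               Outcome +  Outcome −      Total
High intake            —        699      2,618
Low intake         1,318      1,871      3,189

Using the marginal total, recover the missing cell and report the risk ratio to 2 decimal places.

The missing cell is in the exposed row: 2618 − 699 = 1919.
So a = 1919, b = 699, c = 1318, d = 1871.
RR = [a/(a+b)] / [c/(c+d)] = (1919/2618) / (1318/3189) = 0.73300/0.41330 = 1.77355

1.77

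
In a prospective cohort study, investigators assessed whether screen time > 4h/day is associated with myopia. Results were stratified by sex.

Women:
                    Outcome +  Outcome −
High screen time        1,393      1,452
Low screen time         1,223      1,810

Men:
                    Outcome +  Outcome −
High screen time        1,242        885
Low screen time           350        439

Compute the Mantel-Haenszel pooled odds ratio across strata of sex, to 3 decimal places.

OR_MH = Σ(aᵢdᵢ/nᵢ) / Σ(bᵢcᵢ/nᵢ), where nᵢ is the stratum total.
Stratum 1 (Women): n = 5878; a·d/n = 1393·1810/5878 = 428.9435; b·c/n = 1452·1223/5878 = 302.1089
Stratum 2 (Men): n = 2916; a·d/n = 1242·439/2916 = 186.9815; b·c/n = 885·350/2916 = 106.2243
OR_MH = (428.9435 + 186.9815) / (302.1089 + 106.2243) = 615.9250 / 408.3332 = 1.50839

1.508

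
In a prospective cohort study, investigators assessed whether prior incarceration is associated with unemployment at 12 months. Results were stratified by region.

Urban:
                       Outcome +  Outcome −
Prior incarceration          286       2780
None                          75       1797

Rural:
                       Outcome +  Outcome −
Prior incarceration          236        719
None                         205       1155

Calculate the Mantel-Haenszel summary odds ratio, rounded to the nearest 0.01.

2.09

OR_MH = Σ(aᵢdᵢ/nᵢ) / Σ(bᵢcᵢ/nᵢ), where nᵢ is the stratum total.
Stratum 1 (Urban): n = 4938; a·d/n = 286·1797/4938 = 104.0790; b·c/n = 2780·75/4938 = 42.2236
Stratum 2 (Rural): n = 2315; a·d/n = 236·1155/2315 = 117.7451; b·c/n = 719·205/2315 = 63.6695
OR_MH = (104.0790 + 117.7451) / (42.2236 + 63.6695) = 221.8241 / 105.8931 = 2.09479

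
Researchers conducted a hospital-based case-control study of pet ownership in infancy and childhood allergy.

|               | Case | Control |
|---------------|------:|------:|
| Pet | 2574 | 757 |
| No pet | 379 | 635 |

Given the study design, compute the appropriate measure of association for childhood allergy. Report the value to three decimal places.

5.697

Cells: a = 2574, b = 757, c = 379, d = 635.
This is a hospital-based case-control study: participants were sampled on outcome status, so risks in the source population cannot be estimated directly — relative risk is not valid here. The odds ratio is the appropriate measure.
OR = (a·d)/(b·c) = (2574 × 635) / (757 × 379) = 1634490 / 286903 = 5.69701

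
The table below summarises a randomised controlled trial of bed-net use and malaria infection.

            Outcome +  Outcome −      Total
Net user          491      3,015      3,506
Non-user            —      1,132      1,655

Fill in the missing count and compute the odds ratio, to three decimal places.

0.352

The missing cell is in the unexposed row: 1655 − 1132 = 523.
So a = 491, b = 3015, c = 523, d = 1132.
OR = (a·d)/(b·c) = (491 × 1132) / (3015 × 523) = 555812 / 1576845 = 0.35248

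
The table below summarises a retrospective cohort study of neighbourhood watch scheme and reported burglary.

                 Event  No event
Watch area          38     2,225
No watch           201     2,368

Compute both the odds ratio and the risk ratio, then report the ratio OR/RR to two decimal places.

0.94

Cells: a = 38, b = 2225, c = 201, d = 2368.
OR = (38·2368)/(2225·201) = 89984/447225 = 0.20121
Risk in exposed = 38/2263 = 0.01679; risk in unexposed = 201/2569 = 0.07824; RR = 0.21462
OR/RR = 0.20121 / 0.21462 = 0.93750
The outcome is rare in both groups, so OR ≈ RR (ratio near 1).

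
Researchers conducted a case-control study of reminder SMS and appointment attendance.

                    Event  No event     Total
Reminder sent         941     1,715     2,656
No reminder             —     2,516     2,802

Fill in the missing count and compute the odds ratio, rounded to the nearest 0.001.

4.827

The missing cell is in the unexposed row: 2802 − 2516 = 286.
So a = 941, b = 1715, c = 286, d = 2516.
OR = (a·d)/(b·c) = (941 × 2516) / (1715 × 286) = 2367556 / 490490 = 4.82692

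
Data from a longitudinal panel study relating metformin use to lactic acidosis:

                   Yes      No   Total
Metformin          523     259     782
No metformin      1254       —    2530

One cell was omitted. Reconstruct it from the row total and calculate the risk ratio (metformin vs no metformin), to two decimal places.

1.35

The missing cell is in the unexposed row: 2530 − 1254 = 1276.
So a = 523, b = 259, c = 1254, d = 1276.
RR = [a/(a+b)] / [c/(c+d)] = (523/782) / (1254/2530) = 0.66880/0.49565 = 1.34933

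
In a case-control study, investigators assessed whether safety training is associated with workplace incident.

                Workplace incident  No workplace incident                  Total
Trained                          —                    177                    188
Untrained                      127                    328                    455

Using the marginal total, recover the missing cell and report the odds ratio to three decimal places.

0.161

The missing cell is in the exposed row: 188 − 177 = 11.
So a = 11, b = 177, c = 127, d = 328.
OR = (a·d)/(b·c) = (11 × 328) / (177 × 127) = 3608 / 22479 = 0.16051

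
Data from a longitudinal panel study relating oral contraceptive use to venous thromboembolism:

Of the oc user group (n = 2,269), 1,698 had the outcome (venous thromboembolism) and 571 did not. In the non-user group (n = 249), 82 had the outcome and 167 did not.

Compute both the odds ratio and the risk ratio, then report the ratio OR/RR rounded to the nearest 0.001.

From the description: a = 1698, b = 571, c = 82, d = 167.
OR = (1698·167)/(571·82) = 283566/46822 = 6.05626
Risk in exposed = 1698/2269 = 0.74835; risk in unexposed = 82/249 = 0.32932; RR = 2.27242
OR/RR = 6.05626 / 2.27242 = 2.66511
The outcome is not rare, so the OR lies further from 1 than the RR.

2.665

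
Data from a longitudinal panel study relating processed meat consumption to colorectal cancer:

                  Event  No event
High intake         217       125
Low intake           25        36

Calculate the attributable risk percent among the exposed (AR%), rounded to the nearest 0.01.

35.41

Cells: a = 217, b = 125, c = 25, d = 36.
Risk in exposed = 217/342 = 0.63450; risk in unexposed = 25/61 = 0.40984.
RR = 0.63450/0.40984 = 1.54819
AR% = (RR − 1)/RR × 100 = (1.54819 − 1)/1.54819 × 100 = 35.4083%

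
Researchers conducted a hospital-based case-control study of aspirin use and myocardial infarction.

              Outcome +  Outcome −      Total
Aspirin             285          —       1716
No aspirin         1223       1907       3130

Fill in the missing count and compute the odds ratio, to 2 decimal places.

0.31

The missing cell is in the exposed row: 1716 − 285 = 1431.
So a = 285, b = 1431, c = 1223, d = 1907.
OR = (a·d)/(b·c) = (285 × 1907) / (1431 × 1223) = 543495 / 1750113 = 0.31055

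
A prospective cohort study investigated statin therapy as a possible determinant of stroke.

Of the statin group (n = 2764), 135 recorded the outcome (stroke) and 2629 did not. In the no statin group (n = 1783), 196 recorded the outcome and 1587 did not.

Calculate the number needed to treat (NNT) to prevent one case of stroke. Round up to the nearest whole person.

Risk in treated group = 135/2764 = 0.04884; risk in control = 196/1783 = 0.10993.
Absolute risk reduction = 0.10993 − 0.04884 = 0.06108
NNT = 1 / ARR = 1 / 0.06108 = 16.371 → round up → 17

17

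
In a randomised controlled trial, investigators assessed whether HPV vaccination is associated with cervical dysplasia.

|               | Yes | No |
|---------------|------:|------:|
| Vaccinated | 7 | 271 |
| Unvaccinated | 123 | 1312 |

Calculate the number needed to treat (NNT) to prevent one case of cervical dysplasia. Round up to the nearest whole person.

Risk in treated group = 7/278 = 0.02518; risk in control = 123/1435 = 0.08571.
Absolute risk reduction = 0.08571 − 0.02518 = 0.06053
NNT = 1 / ARR = 1 / 0.06053 = 16.520 → round up → 17

17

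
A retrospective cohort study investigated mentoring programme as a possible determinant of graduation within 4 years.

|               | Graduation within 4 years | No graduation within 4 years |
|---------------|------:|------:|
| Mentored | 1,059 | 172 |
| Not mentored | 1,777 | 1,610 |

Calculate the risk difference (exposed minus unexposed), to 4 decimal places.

Cells: a = 1059, b = 172, c = 1777, d = 1610.
Risk in exposed = 1059/1231 = 0.860276; risk in unexposed = 1777/3387 = 0.524653.
Risk difference = 0.860276 − 0.524653 = 0.335623

0.3356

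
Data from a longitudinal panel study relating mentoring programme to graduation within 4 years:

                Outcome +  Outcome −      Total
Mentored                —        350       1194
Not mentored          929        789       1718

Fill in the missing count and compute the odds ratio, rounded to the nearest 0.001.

2.048

The missing cell is in the exposed row: 1194 − 350 = 844.
So a = 844, b = 350, c = 929, d = 789.
OR = (a·d)/(b·c) = (844 × 789) / (350 × 929) = 665916 / 325150 = 2.04803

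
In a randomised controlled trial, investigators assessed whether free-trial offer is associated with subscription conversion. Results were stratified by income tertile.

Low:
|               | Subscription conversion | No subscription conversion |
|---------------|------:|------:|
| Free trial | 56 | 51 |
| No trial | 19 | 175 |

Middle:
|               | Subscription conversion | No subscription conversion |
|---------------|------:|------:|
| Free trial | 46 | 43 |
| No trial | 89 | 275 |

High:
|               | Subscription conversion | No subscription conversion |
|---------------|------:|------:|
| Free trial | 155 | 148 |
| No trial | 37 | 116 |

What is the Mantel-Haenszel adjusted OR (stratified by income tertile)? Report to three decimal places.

OR_MH = Σ(aᵢdᵢ/nᵢ) / Σ(bᵢcᵢ/nᵢ), where nᵢ is the stratum total.
Stratum 1 (Low): n = 301; a·d/n = 56·175/301 = 32.5581; b·c/n = 51·19/301 = 3.2193
Stratum 2 (Middle): n = 453; a·d/n = 46·275/453 = 27.9249; b·c/n = 43·89/453 = 8.4481
Stratum 3 (High): n = 456; a·d/n = 155·116/456 = 39.4298; b·c/n = 148·37/456 = 12.0088
OR_MH = (32.5581 + 27.9249 + 39.4298) / (3.2193 + 8.4481 + 12.0088) = 99.9129 / 23.6762 = 4.21998

4.220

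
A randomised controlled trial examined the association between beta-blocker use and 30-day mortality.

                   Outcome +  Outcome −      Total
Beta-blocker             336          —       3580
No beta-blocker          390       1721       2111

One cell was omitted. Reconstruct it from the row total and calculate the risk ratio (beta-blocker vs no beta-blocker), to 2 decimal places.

The missing cell is in the exposed row: 3580 − 336 = 3244.
So a = 336, b = 3244, c = 390, d = 1721.
RR = [a/(a+b)] / [c/(c+d)] = (336/3580) / (390/2111) = 0.09385/0.18475 = 0.50802

0.51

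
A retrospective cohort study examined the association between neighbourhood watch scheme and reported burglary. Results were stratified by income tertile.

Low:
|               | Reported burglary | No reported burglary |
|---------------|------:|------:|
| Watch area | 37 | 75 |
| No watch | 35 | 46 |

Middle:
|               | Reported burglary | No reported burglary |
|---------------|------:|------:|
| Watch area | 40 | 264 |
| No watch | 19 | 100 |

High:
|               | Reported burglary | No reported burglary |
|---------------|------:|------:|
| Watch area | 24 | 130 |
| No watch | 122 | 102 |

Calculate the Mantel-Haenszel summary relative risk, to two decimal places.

0.49

RR_MH = Σ(aᵢ·n₀ᵢ/nᵢ) / Σ(cᵢ·n₁ᵢ/nᵢ), with n₁ᵢ = aᵢ+bᵢ (exposed), n₀ᵢ = cᵢ+dᵢ (unexposed), nᵢ = n₁ᵢ+n₀ᵢ.
Stratum 1 (Low): n₁ = 112, n₀ = 81, n = 193; a·n₀/n = 37·81/193 = 15.5285; c·n₁/n = 35·112/193 = 20.3109
Stratum 2 (Middle): n₁ = 304, n₀ = 119, n = 423; a·n₀/n = 40·119/423 = 11.2530; c·n₁/n = 19·304/423 = 13.6548
Stratum 3 (High): n₁ = 154, n₀ = 224, n = 378; a·n₀/n = 24·224/378 = 14.2222; c·n₁/n = 122·154/378 = 49.7037
RR_MH = (15.5285 + 11.2530 + 14.2222) / (20.3109 + 13.6548 + 49.7037) = 41.0037 / 83.6694 = 0.49007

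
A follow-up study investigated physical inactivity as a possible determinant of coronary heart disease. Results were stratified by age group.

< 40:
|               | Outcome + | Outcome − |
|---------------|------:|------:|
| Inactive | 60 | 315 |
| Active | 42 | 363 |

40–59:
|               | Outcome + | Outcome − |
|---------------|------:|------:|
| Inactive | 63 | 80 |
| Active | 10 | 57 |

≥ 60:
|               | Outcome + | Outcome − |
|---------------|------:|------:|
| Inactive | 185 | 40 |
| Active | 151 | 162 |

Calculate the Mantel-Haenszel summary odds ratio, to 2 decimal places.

3.15

OR_MH = Σ(aᵢdᵢ/nᵢ) / Σ(bᵢcᵢ/nᵢ), where nᵢ is the stratum total.
Stratum 1 (< 40): n = 780; a·d/n = 60·363/780 = 27.9231; b·c/n = 315·42/780 = 16.9615
Stratum 2 (40–59): n = 210; a·d/n = 63·57/210 = 17.1000; b·c/n = 80·10/210 = 3.8095
Stratum 3 (≥ 60): n = 538; a·d/n = 185·162/538 = 55.7063; b·c/n = 40·151/538 = 11.2268
OR_MH = (27.9231 + 17.1000 + 55.7063) / (16.9615 + 3.8095 + 11.2268) = 100.7294 / 31.9978 = 3.14801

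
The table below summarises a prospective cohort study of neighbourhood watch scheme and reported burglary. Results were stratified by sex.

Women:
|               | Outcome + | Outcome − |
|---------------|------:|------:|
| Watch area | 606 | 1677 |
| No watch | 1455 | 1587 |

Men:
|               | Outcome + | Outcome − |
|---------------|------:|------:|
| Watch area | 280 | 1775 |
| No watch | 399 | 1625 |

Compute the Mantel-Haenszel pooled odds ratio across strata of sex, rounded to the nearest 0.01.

0.46

OR_MH = Σ(aᵢdᵢ/nᵢ) / Σ(bᵢcᵢ/nᵢ), where nᵢ is the stratum total.
Stratum 1 (Women): n = 5325; a·d/n = 606·1587/5325 = 180.6051; b·c/n = 1677·1455/5325 = 458.2225
Stratum 2 (Men): n = 4079; a·d/n = 280·1625/4079 = 111.5469; b·c/n = 1775·399/4079 = 173.6271
OR_MH = (180.6051 + 111.5469) / (458.2225 + 173.6271) = 292.1520 / 631.8496 = 0.46238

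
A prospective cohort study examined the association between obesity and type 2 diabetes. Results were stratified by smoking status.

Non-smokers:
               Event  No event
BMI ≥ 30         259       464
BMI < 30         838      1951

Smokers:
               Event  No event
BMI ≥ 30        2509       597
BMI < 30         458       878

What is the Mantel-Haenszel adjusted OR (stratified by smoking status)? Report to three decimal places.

3.714

OR_MH = Σ(aᵢdᵢ/nᵢ) / Σ(bᵢcᵢ/nᵢ), where nᵢ is the stratum total.
Stratum 1 (Non-smokers): n = 3512; a·d/n = 259·1951/3512 = 143.8807; b·c/n = 464·838/3512 = 110.7153
Stratum 2 (Smokers): n = 4442; a·d/n = 2509·878/4442 = 495.9257; b·c/n = 597·458/4442 = 61.5547
OR_MH = (143.8807 + 495.9257) / (110.7153 + 61.5547) = 639.8064 / 172.2700 = 3.71398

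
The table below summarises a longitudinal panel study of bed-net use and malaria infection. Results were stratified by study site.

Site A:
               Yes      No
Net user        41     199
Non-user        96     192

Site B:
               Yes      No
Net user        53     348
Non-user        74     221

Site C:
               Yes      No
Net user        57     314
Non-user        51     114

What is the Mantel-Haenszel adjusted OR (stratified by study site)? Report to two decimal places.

0.43

OR_MH = Σ(aᵢdᵢ/nᵢ) / Σ(bᵢcᵢ/nᵢ), where nᵢ is the stratum total.
Stratum 1 (Site A): n = 528; a·d/n = 41·192/528 = 14.9091; b·c/n = 199·96/528 = 36.1818
Stratum 2 (Site B): n = 696; a·d/n = 53·221/696 = 16.8290; b·c/n = 348·74/696 = 37.0000
Stratum 3 (Site C): n = 536; a·d/n = 57·114/536 = 12.1231; b·c/n = 314·51/536 = 29.8769
OR_MH = (14.9091 + 16.8290 + 12.1231) / (36.1818 + 37.0000 + 29.8769) = 43.8612 / 103.0587 = 0.42559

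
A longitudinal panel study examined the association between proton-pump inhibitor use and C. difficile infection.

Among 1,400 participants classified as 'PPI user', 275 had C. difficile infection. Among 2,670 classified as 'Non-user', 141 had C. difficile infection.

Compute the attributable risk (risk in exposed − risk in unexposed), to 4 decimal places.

0.1436

From the description: a = 275, b = 1125, c = 141, d = 2529.
Risk in exposed = 275/1400 = 0.196429; risk in unexposed = 141/2670 = 0.052809.
Risk difference = 0.196429 − 0.052809 = 0.143620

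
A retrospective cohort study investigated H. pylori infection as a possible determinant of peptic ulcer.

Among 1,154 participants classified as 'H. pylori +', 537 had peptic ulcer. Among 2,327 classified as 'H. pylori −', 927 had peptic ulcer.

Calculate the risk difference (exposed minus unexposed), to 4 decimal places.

From the description: a = 537, b = 617, c = 927, d = 1400.
Risk in exposed = 537/1154 = 0.465338; risk in unexposed = 927/2327 = 0.398367.
Risk difference = 0.465338 − 0.398367 = 0.066971

0.0670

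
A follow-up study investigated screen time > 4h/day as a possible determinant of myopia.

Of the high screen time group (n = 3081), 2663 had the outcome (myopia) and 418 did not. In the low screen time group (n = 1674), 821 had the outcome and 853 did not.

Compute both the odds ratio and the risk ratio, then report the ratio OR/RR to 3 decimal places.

From the description: a = 2663, b = 418, c = 821, d = 853.
OR = (2663·853)/(418·821) = 2271539/343178 = 6.61913
Risk in exposed = 2663/3081 = 0.86433; risk in unexposed = 821/1674 = 0.49044; RR = 1.76235
OR/RR = 6.61913 / 1.76235 = 3.75586
The outcome is not rare, so the OR lies further from 1 than the RR.

3.756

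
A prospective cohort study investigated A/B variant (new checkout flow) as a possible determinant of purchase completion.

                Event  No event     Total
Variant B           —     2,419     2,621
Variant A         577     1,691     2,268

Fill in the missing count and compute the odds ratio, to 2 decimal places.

The missing cell is in the exposed row: 2621 − 2419 = 202.
So a = 202, b = 2419, c = 577, d = 1691.
OR = (a·d)/(b·c) = (202 × 1691) / (2419 × 577) = 341582 / 1395763 = 0.24473

0.24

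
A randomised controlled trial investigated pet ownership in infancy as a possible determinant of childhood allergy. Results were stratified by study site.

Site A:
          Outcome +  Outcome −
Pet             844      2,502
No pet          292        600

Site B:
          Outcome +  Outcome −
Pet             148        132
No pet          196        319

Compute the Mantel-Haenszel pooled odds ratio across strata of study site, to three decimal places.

0.873

OR_MH = Σ(aᵢdᵢ/nᵢ) / Σ(bᵢcᵢ/nᵢ), where nᵢ is the stratum total.
Stratum 1 (Site A): n = 4238; a·d/n = 844·600/4238 = 119.4903; b·c/n = 2502·292/4238 = 172.3889
Stratum 2 (Site B): n = 795; a·d/n = 148·319/795 = 59.3862; b·c/n = 132·196/795 = 32.5434
OR_MH = (119.4903 + 59.3862) / (172.3889 + 32.5434) = 178.8765 / 204.9323 = 0.87286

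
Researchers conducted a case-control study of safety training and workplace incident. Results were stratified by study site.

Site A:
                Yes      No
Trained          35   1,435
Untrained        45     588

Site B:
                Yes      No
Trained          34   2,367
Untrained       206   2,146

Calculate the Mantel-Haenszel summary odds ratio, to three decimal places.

0.189

OR_MH = Σ(aᵢdᵢ/nᵢ) / Σ(bᵢcᵢ/nᵢ), where nᵢ is the stratum total.
Stratum 1 (Site A): n = 2103; a·d/n = 35·588/2103 = 9.7860; b·c/n = 1435·45/2103 = 30.7061
Stratum 2 (Site B): n = 4753; a·d/n = 34·2146/4753 = 15.3511; b·c/n = 2367·206/4753 = 102.5883
OR_MH = (9.7860 + 15.3511) / (30.7061 + 102.5883) = 25.1372 / 133.2944 = 0.18858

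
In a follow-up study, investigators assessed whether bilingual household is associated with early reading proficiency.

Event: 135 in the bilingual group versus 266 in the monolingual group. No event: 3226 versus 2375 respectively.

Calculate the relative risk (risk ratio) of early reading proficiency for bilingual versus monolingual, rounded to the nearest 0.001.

0.399

From the description: a = 135, b = 3226, c = 266, d = 2375.
Risk in exposed = 135/3361 = 0.04017; risk in unexposed = 266/2641 = 0.10072.
RR = 0.04017 / 0.10072 = 0.39880
The risk is 60% lower among the exposed than among the unexposed.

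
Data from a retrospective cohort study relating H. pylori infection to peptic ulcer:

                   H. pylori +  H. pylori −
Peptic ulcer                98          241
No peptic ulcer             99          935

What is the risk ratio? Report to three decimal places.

Reading the table with exposure as columns: a = 98 (H. pylori +, case), b = 99 (H. pylori +, non-case), c = 241 (H. pylori −, case), d = 935.
Risk in exposed = 98/197 = 0.49746; risk in unexposed = 241/1176 = 0.20493.
RR = 0.49746 / 0.20493 = 2.42745
The risk among the exposed is 2.43 times that among the unexposed.

2.427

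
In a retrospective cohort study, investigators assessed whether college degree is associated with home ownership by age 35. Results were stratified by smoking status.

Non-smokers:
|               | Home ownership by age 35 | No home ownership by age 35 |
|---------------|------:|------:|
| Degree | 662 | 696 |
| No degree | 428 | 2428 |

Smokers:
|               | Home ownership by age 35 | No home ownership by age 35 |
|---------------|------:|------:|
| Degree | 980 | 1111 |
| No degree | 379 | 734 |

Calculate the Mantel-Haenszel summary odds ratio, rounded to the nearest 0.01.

OR_MH = Σ(aᵢdᵢ/nᵢ) / Σ(bᵢcᵢ/nᵢ), where nᵢ is the stratum total.
Stratum 1 (Non-smokers): n = 4214; a·d/n = 662·2428/4214 = 381.4276; b·c/n = 696·428/4214 = 70.6901
Stratum 2 (Smokers): n = 3204; a·d/n = 980·734/3204 = 224.5069; b·c/n = 1111·379/3204 = 131.4198
OR_MH = (381.4276 + 224.5069) / (70.6901 + 131.4198) = 605.9345 / 202.1099 = 2.99805

3.00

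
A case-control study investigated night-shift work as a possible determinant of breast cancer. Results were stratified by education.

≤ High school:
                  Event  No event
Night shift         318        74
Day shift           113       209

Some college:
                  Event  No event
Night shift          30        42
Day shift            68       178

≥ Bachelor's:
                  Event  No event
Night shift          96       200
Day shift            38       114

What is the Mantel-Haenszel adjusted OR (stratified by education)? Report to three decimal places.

OR_MH = Σ(aᵢdᵢ/nᵢ) / Σ(bᵢcᵢ/nᵢ), where nᵢ is the stratum total.
Stratum 1 (≤ High school): n = 714; a·d/n = 318·209/714 = 93.0840; b·c/n = 74·113/714 = 11.7115
Stratum 2 (Some college): n = 318; a·d/n = 30·178/318 = 16.7925; b·c/n = 42·68/318 = 8.9811
Stratum 3 (≥ Bachelor's): n = 448; a·d/n = 96·114/448 = 24.4286; b·c/n = 200·38/448 = 16.9643
OR_MH = (93.0840 + 16.7925 + 24.4286) / (11.7115 + 8.9811 + 16.9643) = 134.3051 / 37.6569 = 3.56655

3.567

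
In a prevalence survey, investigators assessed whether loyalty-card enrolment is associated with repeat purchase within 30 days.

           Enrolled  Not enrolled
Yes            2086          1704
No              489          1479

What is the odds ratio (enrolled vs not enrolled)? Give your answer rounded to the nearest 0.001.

3.703

Reading the table with exposure as columns: a = 2086 (Enrolled, case), b = 489 (Enrolled, non-case), c = 1704 (Not enrolled, case), d = 1479.
OR = (a·d)/(b·c) = (2086 × 1479) / (489 × 1704) = 3085194 / 833256 = 3.70258
The odds of repeat purchase within 30 days are about 3.70 times as high in the enrolled group.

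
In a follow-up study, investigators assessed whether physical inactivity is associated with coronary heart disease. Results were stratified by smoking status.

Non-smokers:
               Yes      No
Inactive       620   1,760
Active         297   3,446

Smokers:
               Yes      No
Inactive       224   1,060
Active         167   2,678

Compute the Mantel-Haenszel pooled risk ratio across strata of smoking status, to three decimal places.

3.187

RR_MH = Σ(aᵢ·n₀ᵢ/nᵢ) / Σ(cᵢ·n₁ᵢ/nᵢ), with n₁ᵢ = aᵢ+bᵢ (exposed), n₀ᵢ = cᵢ+dᵢ (unexposed), nᵢ = n₁ᵢ+n₀ᵢ.
Stratum 1 (Non-smokers): n₁ = 2380, n₀ = 3743, n = 6123; a·n₀/n = 620·3743/6123 = 379.0070; c·n₁/n = 297·2380/6123 = 115.4434
Stratum 2 (Smokers): n₁ = 1284, n₀ = 2845, n = 4129; a·n₀/n = 224·2845/4129 = 154.3425; c·n₁/n = 167·1284/4129 = 51.9322
RR_MH = (379.0070 + 154.3425) / (115.4434 + 51.9322) = 533.3495 / 167.3756 = 3.18654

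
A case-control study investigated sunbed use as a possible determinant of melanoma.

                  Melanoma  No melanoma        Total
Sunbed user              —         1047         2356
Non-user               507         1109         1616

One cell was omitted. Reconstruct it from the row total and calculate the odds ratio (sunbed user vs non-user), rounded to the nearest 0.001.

The missing cell is in the exposed row: 2356 − 1047 = 1309.
So a = 1309, b = 1047, c = 507, d = 1109.
OR = (a·d)/(b·c) = (1309 × 1109) / (1047 × 507) = 1451681 / 530829 = 2.73474

2.735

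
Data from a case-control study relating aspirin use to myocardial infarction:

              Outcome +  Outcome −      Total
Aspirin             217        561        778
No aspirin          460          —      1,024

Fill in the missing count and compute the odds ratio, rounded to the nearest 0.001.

The missing cell is in the unexposed row: 1024 − 460 = 564.
So a = 217, b = 561, c = 460, d = 564.
OR = (a·d)/(b·c) = (217 × 564) / (561 × 460) = 122388 / 258060 = 0.47426

0.474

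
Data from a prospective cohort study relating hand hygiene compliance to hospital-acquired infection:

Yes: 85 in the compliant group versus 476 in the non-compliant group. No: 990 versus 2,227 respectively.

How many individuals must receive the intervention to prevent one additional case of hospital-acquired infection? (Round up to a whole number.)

Risk in treated group = 85/1075 = 0.07907; risk in control = 476/2703 = 0.17610.
Absolute risk reduction = 0.17610 − 0.07907 = 0.09703
NNT = 1 / ARR = 1 / 0.09703 = 10.306 → round up → 11

11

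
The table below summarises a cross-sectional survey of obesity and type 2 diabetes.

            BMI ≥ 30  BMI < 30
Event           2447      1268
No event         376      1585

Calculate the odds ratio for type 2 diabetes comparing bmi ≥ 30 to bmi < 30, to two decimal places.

8.13

Reading the table with exposure as columns: a = 2447 (BMI ≥ 30, case), b = 376 (BMI ≥ 30, non-case), c = 1268 (BMI < 30, case), d = 1585.
OR = (a·d)/(b·c) = (2447 × 1585) / (376 × 1268) = 3878495 / 476768 = 8.13497
The odds of type 2 diabetes are about 8.13 times as high in the bmi ≥ 30 group.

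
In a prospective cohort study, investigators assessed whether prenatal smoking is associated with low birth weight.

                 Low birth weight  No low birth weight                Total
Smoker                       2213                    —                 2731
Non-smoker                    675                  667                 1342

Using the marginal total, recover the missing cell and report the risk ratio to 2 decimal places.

1.61

The missing cell is in the exposed row: 2731 − 2213 = 518.
So a = 2213, b = 518, c = 675, d = 667.
RR = [a/(a+b)] / [c/(c+d)] = (2213/2731) / (675/1342) = 0.81033/0.50298 = 1.61105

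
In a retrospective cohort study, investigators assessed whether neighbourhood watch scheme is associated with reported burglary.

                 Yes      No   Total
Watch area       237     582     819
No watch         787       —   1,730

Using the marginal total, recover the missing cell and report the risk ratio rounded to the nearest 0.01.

0.64

The missing cell is in the unexposed row: 1730 − 787 = 943.
So a = 237, b = 582, c = 787, d = 943.
RR = [a/(a+b)] / [c/(c+d)] = (237/819) / (787/1730) = 0.28938/0.45491 = 0.63612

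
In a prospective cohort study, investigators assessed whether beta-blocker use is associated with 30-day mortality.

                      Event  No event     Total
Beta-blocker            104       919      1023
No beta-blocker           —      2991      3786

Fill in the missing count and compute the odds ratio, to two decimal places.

0.43

The missing cell is in the unexposed row: 3786 − 2991 = 795.
So a = 104, b = 919, c = 795, d = 2991.
OR = (a·d)/(b·c) = (104 × 2991) / (919 × 795) = 311064 / 730605 = 0.42576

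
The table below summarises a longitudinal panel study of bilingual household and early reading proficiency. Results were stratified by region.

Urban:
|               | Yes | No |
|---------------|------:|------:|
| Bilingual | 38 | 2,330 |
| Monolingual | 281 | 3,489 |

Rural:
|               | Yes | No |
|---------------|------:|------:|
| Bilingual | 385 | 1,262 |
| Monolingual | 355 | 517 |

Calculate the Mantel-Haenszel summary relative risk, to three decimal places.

0.460

RR_MH = Σ(aᵢ·n₀ᵢ/nᵢ) / Σ(cᵢ·n₁ᵢ/nᵢ), with n₁ᵢ = aᵢ+bᵢ (exposed), n₀ᵢ = cᵢ+dᵢ (unexposed), nᵢ = n₁ᵢ+n₀ᵢ.
Stratum 1 (Urban): n₁ = 2368, n₀ = 3770, n = 6138; a·n₀/n = 38·3770/6138 = 23.3399; c·n₁/n = 281·2368/6138 = 108.4080
Stratum 2 (Rural): n₁ = 1647, n₀ = 872, n = 2519; a·n₀/n = 385·872/2519 = 133.2751; c·n₁/n = 355·1647/2519 = 232.1100
RR_MH = (23.3399 + 133.2751) / (108.4080 + 232.1100) = 156.6150 / 340.5179 = 0.45993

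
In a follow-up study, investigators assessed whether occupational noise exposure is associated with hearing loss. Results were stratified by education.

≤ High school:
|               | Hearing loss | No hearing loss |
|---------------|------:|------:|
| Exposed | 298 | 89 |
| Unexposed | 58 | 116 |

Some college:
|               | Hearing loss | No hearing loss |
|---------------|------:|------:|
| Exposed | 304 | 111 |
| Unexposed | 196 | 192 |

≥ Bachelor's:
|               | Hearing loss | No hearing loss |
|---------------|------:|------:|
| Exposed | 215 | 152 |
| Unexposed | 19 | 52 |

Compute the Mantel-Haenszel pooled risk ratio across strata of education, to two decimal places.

RR_MH = Σ(aᵢ·n₀ᵢ/nᵢ) / Σ(cᵢ·n₁ᵢ/nᵢ), with n₁ᵢ = aᵢ+bᵢ (exposed), n₀ᵢ = cᵢ+dᵢ (unexposed), nᵢ = n₁ᵢ+n₀ᵢ.
Stratum 1 (≤ High school): n₁ = 387, n₀ = 174, n = 561; a·n₀/n = 298·174/561 = 92.4278; c·n₁/n = 58·387/561 = 40.0107
Stratum 2 (Some college): n₁ = 415, n₀ = 388, n = 803; a·n₀/n = 304·388/803 = 146.8892; c·n₁/n = 196·415/803 = 101.2951
Stratum 3 (≥ Bachelor's): n₁ = 367, n₀ = 71, n = 438; a·n₀/n = 215·71/438 = 34.8516; c·n₁/n = 19·367/438 = 15.9201
RR_MH = (92.4278 + 146.8892 + 34.8516) / (40.0107 + 101.2951 + 15.9201) = 274.1686 / 157.2259 = 1.74379

1.74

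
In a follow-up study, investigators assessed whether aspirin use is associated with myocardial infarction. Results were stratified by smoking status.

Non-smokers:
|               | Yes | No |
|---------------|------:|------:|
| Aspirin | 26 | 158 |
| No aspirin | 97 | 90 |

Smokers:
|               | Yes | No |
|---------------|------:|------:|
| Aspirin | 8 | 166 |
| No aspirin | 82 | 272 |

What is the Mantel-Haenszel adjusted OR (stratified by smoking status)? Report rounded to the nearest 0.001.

0.155

OR_MH = Σ(aᵢdᵢ/nᵢ) / Σ(bᵢcᵢ/nᵢ), where nᵢ is the stratum total.
Stratum 1 (Non-smokers): n = 371; a·d/n = 26·90/371 = 6.3073; b·c/n = 158·97/371 = 41.3100
Stratum 2 (Smokers): n = 528; a·d/n = 8·272/528 = 4.1212; b·c/n = 166·82/528 = 25.7803
OR_MH = (6.3073 + 4.1212) / (41.3100 + 25.7803) = 10.4285 / 67.0903 = 0.15544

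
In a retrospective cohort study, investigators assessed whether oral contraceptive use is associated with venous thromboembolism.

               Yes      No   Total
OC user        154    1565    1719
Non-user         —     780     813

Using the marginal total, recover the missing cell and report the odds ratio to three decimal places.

2.326

The missing cell is in the unexposed row: 813 − 780 = 33.
So a = 154, b = 1565, c = 33, d = 780.
OR = (a·d)/(b·c) = (154 × 780) / (1565 × 33) = 120120 / 51645 = 2.32588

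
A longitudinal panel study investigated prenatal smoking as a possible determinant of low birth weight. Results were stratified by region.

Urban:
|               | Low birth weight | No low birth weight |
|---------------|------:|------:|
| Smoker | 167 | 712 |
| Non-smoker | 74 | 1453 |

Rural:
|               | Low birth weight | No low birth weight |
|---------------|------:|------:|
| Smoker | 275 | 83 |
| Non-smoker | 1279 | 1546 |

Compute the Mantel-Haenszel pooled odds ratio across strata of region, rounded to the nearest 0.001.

OR_MH = Σ(aᵢdᵢ/nᵢ) / Σ(bᵢcᵢ/nᵢ), where nᵢ is the stratum total.
Stratum 1 (Urban): n = 2406; a·d/n = 167·1453/2406 = 100.8525; b·c/n = 712·74/2406 = 21.8986
Stratum 2 (Rural): n = 3183; a·d/n = 275·1546/3183 = 133.5690; b·c/n = 83·1279/3183 = 33.3512
OR_MH = (100.8525 + 133.5690) / (21.8986 + 33.3512) = 234.4214 / 55.2498 = 4.24293

4.243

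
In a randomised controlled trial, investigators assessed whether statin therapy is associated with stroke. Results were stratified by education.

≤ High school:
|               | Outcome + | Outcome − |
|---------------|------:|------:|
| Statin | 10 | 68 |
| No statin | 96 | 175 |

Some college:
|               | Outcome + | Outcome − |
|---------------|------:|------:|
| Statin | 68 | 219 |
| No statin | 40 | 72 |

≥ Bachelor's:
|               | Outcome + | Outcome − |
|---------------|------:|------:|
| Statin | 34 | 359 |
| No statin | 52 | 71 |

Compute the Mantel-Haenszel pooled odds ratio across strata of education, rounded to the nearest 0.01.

OR_MH = Σ(aᵢdᵢ/nᵢ) / Σ(bᵢcᵢ/nᵢ), where nᵢ is the stratum total.
Stratum 1 (≤ High school): n = 349; a·d/n = 10·175/349 = 5.0143; b·c/n = 68·96/349 = 18.7049
Stratum 2 (Some college): n = 399; a·d/n = 68·72/399 = 12.2707; b·c/n = 219·40/399 = 21.9549
Stratum 3 (≥ Bachelor's): n = 516; a·d/n = 34·71/516 = 4.6783; b·c/n = 359·52/516 = 36.1783
OR_MH = (5.0143 + 12.2707 + 4.6783) / (18.7049 + 21.9549 + 36.1783) = 21.9633 / 76.8381 = 0.28584

0.29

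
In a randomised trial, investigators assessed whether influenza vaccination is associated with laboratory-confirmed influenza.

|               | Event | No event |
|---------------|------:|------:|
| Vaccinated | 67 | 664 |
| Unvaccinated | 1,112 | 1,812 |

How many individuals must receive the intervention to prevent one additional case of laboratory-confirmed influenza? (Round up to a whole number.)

Risk in treated group = 67/731 = 0.09166; risk in control = 1112/2924 = 0.38030.
Absolute risk reduction = 0.38030 − 0.09166 = 0.28865
NNT = 1 / ARR = 1 / 0.28865 = 3.464 → round up → 4

4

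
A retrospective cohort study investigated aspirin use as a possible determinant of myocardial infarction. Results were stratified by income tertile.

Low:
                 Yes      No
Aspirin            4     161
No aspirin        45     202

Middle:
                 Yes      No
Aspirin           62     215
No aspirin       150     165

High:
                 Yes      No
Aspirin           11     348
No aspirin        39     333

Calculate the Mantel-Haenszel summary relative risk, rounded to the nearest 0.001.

RR_MH = Σ(aᵢ·n₀ᵢ/nᵢ) / Σ(cᵢ·n₁ᵢ/nᵢ), with n₁ᵢ = aᵢ+bᵢ (exposed), n₀ᵢ = cᵢ+dᵢ (unexposed), nᵢ = n₁ᵢ+n₀ᵢ.
Stratum 1 (Low): n₁ = 165, n₀ = 247, n = 412; a·n₀/n = 4·247/412 = 2.3981; c·n₁/n = 45·165/412 = 18.0218
Stratum 2 (Middle): n₁ = 277, n₀ = 315, n = 592; a·n₀/n = 62·315/592 = 32.9899; c·n₁/n = 150·277/592 = 70.1858
Stratum 3 (High): n₁ = 359, n₀ = 372, n = 731; a·n₀/n = 11·372/731 = 5.5978; c·n₁/n = 39·359/731 = 19.1532
RR_MH = (2.3981 + 32.9899 + 5.5978) / (18.0218 + 70.1858 + 19.1532) = 40.9857 / 107.3609 = 0.38176

0.382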